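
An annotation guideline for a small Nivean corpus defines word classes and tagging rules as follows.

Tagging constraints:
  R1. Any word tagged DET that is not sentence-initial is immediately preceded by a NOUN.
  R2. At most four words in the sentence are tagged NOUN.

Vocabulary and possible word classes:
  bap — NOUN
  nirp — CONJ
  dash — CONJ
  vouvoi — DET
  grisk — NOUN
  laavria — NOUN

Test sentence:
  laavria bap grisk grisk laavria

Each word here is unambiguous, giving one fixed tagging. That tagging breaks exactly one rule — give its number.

2

Fixed tagging: NOUN NOUN NOUN NOUN NOUN.
Applying the rules: R1 ✓, R2 ✗.
Only rule 2 fails.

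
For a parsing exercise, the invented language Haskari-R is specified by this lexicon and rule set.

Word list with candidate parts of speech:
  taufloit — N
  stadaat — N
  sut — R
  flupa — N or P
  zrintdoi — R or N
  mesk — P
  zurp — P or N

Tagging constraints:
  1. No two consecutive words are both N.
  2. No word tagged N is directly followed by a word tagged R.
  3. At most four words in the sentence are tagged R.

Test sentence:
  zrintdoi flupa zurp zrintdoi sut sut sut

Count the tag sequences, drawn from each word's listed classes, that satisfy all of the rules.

Candidates per position — 1:zrintdoi {R,N}; 2:flupa {N,P}; 3:zurp {P,N}; 4:zrintdoi {R,N}; 5:sut {R}; 6:sut {R}; 7:sut {R}.
There are 16 candidate sequences in total.
The sequences that satisfy every rule: N P P R R R R.
Count = 1.

1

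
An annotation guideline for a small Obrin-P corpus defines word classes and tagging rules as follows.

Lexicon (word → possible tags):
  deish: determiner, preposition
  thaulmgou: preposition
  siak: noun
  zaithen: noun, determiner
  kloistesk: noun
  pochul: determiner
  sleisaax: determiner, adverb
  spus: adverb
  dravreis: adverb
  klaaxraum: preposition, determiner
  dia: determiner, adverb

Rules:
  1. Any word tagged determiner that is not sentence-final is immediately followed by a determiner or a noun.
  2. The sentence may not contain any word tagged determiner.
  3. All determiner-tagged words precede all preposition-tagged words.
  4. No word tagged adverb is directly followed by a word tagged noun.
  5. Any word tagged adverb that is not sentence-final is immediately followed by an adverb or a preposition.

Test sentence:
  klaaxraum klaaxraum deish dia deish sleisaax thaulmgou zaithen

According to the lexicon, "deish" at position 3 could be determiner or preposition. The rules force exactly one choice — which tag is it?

Candidates per position — 1:klaaxraum {preposition,determiner}; 2:klaaxraum {preposition,determiner}; 3:deish {determiner,preposition}; 4:dia {determiner,adverb}; 5:deish {determiner,preposition}; 6:sleisaax {determiner,adverb}; 7:thaulmgou {preposition}; 8:zaithen {noun,determiner}.
At position 1, choosing determiner makes rule 1 impossible to satisfy; hence preposition.
At position 2, choosing determiner makes rule 1 impossible to satisfy; hence preposition.
At position 3, choosing determiner makes rule 1 impossible to satisfy; hence preposition.
At position 4, choosing determiner makes rule 1 impossible to satisfy; hence adverb.
At position 5, choosing determiner makes rule 1 impossible to satisfy; hence preposition.
At position 6, choosing determiner makes rule 1 impossible to satisfy; hence adverb.
At position 8, choosing determiner makes rule 2 impossible to satisfy; hence noun.
The unique satisfying tagging is: preposition preposition preposition adverb preposition adverb preposition noun.
Check: rule 1 satisfied; rule 2 satisfied; rule 3 satisfied; rule 4 satisfied; rule 5 satisfied.

preposition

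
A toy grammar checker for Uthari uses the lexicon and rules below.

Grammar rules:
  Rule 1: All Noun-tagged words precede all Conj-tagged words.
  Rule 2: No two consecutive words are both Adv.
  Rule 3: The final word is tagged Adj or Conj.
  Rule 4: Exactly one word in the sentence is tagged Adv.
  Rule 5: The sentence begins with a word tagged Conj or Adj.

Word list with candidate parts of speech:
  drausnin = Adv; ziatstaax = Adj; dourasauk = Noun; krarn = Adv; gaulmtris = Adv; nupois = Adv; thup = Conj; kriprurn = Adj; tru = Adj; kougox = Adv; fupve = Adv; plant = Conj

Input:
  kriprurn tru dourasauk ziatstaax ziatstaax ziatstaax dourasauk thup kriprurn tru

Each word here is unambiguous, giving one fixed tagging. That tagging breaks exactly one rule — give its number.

Fixed tagging: Adj Adj Noun Adj Adj Adj Noun Conj Adj Adj.
Checking each rule: R1 ✓, R2 ✓, R3 ✓, R4 ✗, R5 ✓.
Only rule 4 fails.

4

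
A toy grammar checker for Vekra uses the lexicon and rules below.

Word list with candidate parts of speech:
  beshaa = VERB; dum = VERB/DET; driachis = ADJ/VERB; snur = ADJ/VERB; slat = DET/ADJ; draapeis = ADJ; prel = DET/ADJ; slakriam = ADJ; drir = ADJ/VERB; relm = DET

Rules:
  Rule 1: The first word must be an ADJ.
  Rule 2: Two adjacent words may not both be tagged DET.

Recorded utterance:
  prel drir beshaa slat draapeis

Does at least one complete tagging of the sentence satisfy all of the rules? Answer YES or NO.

Candidates per position — 1:prel {DET,ADJ}; 2:drir {ADJ,VERB}; 3:beshaa {VERB}; 4:slat {DET,ADJ}; 5:draapeis {ADJ}.
One satisfying assignment: ADJ ADJ VERB DET ADJ.
Verifying each rule — rule 1 holds; rule 2 holds.

YES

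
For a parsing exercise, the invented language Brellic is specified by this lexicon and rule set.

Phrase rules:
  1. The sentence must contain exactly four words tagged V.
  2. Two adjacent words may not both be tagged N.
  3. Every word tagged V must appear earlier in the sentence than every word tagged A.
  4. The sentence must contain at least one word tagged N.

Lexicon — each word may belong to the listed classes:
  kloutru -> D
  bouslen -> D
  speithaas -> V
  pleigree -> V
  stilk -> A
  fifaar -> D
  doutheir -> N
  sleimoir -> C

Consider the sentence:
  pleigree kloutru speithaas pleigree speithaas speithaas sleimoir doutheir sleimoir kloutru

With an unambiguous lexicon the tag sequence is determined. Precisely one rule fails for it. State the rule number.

Fixed tagging: V D V V V V C N C D.
Checking each rule: R1 ✗, R2 ✓, R3 ✓, R4 ✓.
Only rule 1 fails.

1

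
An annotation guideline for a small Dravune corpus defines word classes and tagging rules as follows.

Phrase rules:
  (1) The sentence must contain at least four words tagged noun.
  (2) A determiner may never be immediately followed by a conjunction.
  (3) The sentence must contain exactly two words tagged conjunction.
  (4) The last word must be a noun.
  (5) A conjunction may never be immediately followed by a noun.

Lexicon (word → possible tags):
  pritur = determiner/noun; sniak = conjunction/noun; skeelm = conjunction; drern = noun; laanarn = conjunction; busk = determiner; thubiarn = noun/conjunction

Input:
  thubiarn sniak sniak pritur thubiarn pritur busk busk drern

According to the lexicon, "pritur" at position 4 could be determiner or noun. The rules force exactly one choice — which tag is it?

Candidates per position — 1:thubiarn {noun,conjunction}; 2:sniak {conjunction,noun}; 3:sniak {conjunction,noun}; 4:pritur {determiner,noun}; 5:thubiarn {noun,conjunction}; 6:pritur {determiner,noun}; 7:busk {determiner}; 8:busk {determiner}; 9:drern {noun}.
Position 4: the remaining choice is settled jointly with positions 1, 2, 3, 5, 6 — only determiner at position 4 is part of a tagging that satisfies every rule.
The unique satisfying tagging is: noun conjunction conjunction determiner noun noun determiner determiner noun.
Check: rule 1 satisfied; rule 2 satisfied; rule 3 satisfied; rule 4 satisfied; rule 5 satisfied.

determiner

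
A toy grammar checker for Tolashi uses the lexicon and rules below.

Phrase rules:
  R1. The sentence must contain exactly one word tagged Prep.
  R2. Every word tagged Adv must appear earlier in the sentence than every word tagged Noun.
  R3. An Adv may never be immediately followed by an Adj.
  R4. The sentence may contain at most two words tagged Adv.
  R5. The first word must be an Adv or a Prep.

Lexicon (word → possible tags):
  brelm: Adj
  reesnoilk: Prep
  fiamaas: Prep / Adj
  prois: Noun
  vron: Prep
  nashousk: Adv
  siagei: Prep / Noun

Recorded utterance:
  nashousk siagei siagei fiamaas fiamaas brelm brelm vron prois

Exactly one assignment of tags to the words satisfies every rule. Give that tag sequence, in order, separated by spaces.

Candidates per position — 1:nashousk {Adv}; 2:siagei {Prep,Noun}; 3:siagei {Prep,Noun}; 4:fiamaas {Prep,Adj}; 5:fiamaas {Prep,Adj}; 6:brelm {Adj}; 7:brelm {Adj}; 8:vron {Prep}; 9:prois {Noun}.
Word 2 cannot be Prep — rule 1 would then fail for every completion. It is Noun.
Word 3 cannot be Prep — rule 1 would then fail for every completion. It is Noun.
Word 4 cannot be Prep — rule 1 would then fail for every completion. It is Adj.
Word 5 cannot be Prep — rule 1 would then fail for every completion. It is Adj.
The only consistent sequence is: Adv Noun Noun Adj Adj Adj Adj Prep Noun.
Check: rule 1 ok; rule 2 ok; rule 3 ok; rule 4 ok; rule 5 ok.

Adv Noun Noun Adj Adj Adj Adj Prep Noun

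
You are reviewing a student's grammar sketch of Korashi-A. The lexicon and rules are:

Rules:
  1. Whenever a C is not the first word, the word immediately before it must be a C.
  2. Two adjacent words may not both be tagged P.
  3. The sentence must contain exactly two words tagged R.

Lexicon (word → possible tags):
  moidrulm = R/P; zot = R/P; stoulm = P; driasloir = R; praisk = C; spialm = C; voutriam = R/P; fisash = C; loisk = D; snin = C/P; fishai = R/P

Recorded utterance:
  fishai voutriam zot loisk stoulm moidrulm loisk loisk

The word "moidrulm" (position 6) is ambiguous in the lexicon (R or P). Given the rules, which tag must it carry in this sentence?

R

Candidates per position — 1:fishai {R,P}; 2:voutriam {R,P}; 3:zot {R,P}; 4:loisk {D}; 5:stoulm {P}; 6:moidrulm {R,P}; 7:loisk {D}; 8:loisk {D}.
If word 6 were P, no tagging could satisfy rule 2; so word 6 is R.
The remaining ambiguous positions (1, 2, 3) are resolved jointly — only one combination satisfies every rule.
That leaves exactly one tagging: P R P D P R D D.
Verifying each rule — rule 1 holds; rule 2 holds; rule 3 holds.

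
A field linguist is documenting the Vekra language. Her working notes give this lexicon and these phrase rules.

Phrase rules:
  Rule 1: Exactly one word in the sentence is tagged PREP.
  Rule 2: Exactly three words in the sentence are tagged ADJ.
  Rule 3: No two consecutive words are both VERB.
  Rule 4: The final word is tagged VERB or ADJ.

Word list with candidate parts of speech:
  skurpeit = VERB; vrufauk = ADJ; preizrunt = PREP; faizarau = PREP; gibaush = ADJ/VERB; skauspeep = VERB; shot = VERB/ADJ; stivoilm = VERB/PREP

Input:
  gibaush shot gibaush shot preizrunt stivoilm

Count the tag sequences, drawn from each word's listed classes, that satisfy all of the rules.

4

Candidates per position — 1:gibaush {ADJ,VERB}; 2:shot {VERB,ADJ}; 3:gibaush {ADJ,VERB}; 4:shot {VERB,ADJ}; 5:preizrunt {PREP}; 6:stivoilm {VERB,PREP}.
There are 32 candidate sequences in total.
The sequences that satisfy every rule: ADJ VERB ADJ ADJ PREP VERB; ADJ ADJ ADJ VERB PREP VERB; ADJ ADJ VERB ADJ PREP VERB; VERB ADJ ADJ ADJ PREP VERB.
Count = 4.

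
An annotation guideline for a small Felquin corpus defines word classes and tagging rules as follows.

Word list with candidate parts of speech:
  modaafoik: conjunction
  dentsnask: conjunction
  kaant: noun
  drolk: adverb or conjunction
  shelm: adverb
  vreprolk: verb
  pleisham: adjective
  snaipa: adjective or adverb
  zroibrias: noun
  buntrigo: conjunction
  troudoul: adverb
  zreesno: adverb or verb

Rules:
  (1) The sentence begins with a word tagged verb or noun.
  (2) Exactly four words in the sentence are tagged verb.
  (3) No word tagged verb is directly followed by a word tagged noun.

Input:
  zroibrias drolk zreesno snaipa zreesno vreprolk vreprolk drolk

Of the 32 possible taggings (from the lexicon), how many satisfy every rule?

8

Candidates per position — 1:zroibrias {noun}; 2:drolk {adverb,conjunction}; 3:zreesno {adverb,verb}; 4:snaipa {adjective,adverb}; 5:zreesno {adverb,verb}; 6:vreprolk {verb}; 7:vreprolk {verb}; 8:drolk {adverb,conjunction}.
There are 32 candidate sequences in total.
Checking each against the rules leaves 8 sequences.
Count = 8.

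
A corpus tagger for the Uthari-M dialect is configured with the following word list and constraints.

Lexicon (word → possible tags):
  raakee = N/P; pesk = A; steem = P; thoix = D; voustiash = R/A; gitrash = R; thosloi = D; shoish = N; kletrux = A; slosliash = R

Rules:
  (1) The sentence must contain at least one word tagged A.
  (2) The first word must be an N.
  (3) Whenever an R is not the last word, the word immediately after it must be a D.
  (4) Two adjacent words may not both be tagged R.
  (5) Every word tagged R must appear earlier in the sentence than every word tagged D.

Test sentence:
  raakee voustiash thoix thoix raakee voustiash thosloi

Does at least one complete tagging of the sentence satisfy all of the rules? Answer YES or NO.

Candidates per position — 1:raakee {N,P}; 2:voustiash {R,A}; 3:thoix {D}; 4:thoix {D}; 5:raakee {N,P}; 6:voustiash {R,A}; 7:thosloi {D}.
One satisfying assignment: N R D D P A D.
Rule-by-rule: rule 1 holds; rule 2 holds; rule 3 holds; rule 4 holds; rule 5 holds.

YES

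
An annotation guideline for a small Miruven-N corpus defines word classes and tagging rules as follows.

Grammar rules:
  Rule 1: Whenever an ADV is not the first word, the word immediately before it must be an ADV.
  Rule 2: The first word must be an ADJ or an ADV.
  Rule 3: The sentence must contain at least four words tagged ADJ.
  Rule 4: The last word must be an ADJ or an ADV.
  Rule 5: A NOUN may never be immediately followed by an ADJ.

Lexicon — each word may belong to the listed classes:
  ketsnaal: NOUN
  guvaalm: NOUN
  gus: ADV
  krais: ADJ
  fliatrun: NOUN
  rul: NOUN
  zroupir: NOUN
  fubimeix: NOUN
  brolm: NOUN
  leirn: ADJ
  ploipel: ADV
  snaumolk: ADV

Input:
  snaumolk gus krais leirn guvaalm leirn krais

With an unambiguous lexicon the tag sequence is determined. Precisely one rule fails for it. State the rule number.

Fixed tagging: ADV ADV ADJ ADJ NOUN ADJ ADJ.
Rule check: R1 pass, R2 pass, R3 pass, R4 pass, R5 fail.
Only rule 5 fails.

5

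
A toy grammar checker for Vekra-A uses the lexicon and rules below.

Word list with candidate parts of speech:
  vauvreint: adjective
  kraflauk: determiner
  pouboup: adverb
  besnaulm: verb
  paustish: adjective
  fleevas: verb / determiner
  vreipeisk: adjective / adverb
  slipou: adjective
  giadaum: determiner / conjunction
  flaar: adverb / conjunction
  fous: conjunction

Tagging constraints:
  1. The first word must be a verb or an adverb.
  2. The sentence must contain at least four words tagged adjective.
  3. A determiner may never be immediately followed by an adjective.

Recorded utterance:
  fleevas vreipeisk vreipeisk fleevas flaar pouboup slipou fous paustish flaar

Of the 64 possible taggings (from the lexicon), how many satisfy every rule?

Candidates per position — 1:fleevas {verb,determiner}; 2:vreipeisk {adjective,adverb}; 3:vreipeisk {adjective,adverb}; 4:fleevas {verb,determiner}; 5:flaar {adverb,conjunction}; 6:pouboup {adverb}; 7:slipou {adjective}; 8:fous {conjunction}; 9:paustish {adjective}; 10:flaar {adverb,conjunction}.
There are 64 candidate sequences in total.
Checking each against the rules leaves 8 sequences.
Count = 8.

8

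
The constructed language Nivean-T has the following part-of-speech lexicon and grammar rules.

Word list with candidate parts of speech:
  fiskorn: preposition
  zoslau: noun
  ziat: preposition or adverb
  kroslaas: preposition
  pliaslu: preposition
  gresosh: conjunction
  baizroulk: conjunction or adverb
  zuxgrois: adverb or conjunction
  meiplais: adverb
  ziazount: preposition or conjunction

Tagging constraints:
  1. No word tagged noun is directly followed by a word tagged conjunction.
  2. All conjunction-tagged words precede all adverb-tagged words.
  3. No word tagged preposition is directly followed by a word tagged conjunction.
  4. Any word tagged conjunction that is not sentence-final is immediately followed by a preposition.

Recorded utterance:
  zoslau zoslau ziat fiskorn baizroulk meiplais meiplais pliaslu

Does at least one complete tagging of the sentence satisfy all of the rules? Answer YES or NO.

Candidates per position — 1:zoslau {noun}; 2:zoslau {noun}; 3:ziat {preposition,adverb}; 4:fiskorn {preposition}; 5:baizroulk {conjunction,adverb}; 6:meiplais {adverb}; 7:meiplais {adverb}; 8:pliaslu {preposition}.
One satisfying assignment: noun noun preposition preposition adverb adverb adverb preposition.
Rule-by-rule: rule 1 holds; rule 2 holds; rule 3 holds; rule 4 holds.

YES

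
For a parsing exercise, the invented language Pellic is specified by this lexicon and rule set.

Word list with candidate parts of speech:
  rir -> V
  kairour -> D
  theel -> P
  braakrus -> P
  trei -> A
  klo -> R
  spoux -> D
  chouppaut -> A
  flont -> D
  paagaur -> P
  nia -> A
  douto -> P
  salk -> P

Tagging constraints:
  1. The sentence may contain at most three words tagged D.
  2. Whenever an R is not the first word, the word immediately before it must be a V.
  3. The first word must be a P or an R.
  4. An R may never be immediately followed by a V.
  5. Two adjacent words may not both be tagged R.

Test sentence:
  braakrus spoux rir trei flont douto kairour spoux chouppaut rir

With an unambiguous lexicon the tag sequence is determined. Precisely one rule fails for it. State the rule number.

1

Fixed tagging: P D V A D P D D A V.
Applying the rules: R1 fails, R2 ok, R3 ok, R4 ok, R5 ok.
Only rule 1 fails.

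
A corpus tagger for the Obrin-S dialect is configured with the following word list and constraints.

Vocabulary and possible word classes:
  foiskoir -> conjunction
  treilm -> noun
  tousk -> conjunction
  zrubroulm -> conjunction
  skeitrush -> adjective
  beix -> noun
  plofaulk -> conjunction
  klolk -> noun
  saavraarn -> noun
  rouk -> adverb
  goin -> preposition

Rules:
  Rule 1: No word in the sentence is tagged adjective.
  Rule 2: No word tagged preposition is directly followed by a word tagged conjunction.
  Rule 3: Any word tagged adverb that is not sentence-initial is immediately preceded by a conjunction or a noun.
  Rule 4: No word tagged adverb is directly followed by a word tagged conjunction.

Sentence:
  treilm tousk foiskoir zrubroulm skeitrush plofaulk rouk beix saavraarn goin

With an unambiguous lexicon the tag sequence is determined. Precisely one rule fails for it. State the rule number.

Fixed tagging: noun conjunction conjunction conjunction adjective conjunction adverb noun noun preposition.
Rule check: R1 fails, R2 ok, R3 ok, R4 ok.
Only rule 1 fails.

1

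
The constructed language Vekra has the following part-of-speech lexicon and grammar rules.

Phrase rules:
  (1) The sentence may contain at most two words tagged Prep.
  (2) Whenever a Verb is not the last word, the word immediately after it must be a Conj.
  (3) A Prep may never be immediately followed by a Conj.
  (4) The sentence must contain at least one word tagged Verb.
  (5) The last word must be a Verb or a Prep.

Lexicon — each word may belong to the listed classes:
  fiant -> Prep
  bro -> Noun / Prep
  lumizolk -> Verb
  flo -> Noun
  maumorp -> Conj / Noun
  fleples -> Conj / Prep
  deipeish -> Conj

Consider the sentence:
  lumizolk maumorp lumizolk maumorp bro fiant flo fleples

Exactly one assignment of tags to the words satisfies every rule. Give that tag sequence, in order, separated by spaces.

Candidates per position — 1:lumizolk {Verb}; 2:maumorp {Conj,Noun}; 3:lumizolk {Verb}; 4:maumorp {Conj,Noun}; 5:bro {Noun,Prep}; 6:fiant {Prep}; 7:flo {Noun}; 8:fleples {Conj,Prep}.
If word 2 were Noun, no tagging could satisfy rule 2; so word 2 is Conj.
If word 4 were Noun, no tagging could satisfy rule 2; so word 4 is Conj.
If word 8 were Conj, no tagging could satisfy rule 5; so word 8 is Prep.
If word 5 were Prep, no tagging could satisfy rule 1; so word 5 is Noun.
That leaves exactly one tagging: Verb Conj Verb Conj Noun Prep Noun Prep.
Checking: rule 1 ✓; rule 2 ✓; rule 3 ✓; rule 4 ✓; rule 5 ✓.

Verb Conj Verb Conj Noun Prep Noun Prep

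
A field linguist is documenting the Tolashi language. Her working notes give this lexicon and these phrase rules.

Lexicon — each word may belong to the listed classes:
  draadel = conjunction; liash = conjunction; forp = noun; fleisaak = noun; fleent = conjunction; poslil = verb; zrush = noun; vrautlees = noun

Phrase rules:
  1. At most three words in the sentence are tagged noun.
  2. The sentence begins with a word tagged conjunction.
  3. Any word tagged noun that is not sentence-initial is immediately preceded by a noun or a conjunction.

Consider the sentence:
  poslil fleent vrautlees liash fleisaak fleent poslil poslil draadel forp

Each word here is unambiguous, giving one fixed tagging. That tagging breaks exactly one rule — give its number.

Fixed tagging: verb conjunction noun conjunction noun conjunction verb verb conjunction noun.
Checking each rule: R1 pass, R2 fail, R3 pass.
Only rule 2 fails.

2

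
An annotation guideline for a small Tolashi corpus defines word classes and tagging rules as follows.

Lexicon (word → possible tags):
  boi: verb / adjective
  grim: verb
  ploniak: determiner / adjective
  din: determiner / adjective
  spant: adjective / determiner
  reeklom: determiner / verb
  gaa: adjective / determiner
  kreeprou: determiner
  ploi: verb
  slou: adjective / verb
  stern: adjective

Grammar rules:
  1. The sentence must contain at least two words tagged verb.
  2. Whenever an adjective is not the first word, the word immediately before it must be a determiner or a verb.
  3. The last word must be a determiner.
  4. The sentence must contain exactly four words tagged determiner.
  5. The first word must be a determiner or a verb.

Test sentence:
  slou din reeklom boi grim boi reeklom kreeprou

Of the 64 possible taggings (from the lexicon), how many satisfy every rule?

Candidates per position — 1:slou {adjective,verb}; 2:din {determiner,adjective}; 3:reeklom {determiner,verb}; 4:boi {verb,adjective}; 5:grim {verb}; 6:boi {verb,adjective}; 7:reeklom {determiner,verb}; 8:kreeprou {determiner}.
There are 64 candidate sequences in total.
The sequences that satisfy every rule: verb determiner determiner verb verb verb determiner determiner; verb determiner determiner verb verb adjective determiner determiner; verb determiner determiner adjective verb verb determiner determiner; verb determiner determiner adjective verb adjective determiner determiner.
Count = 4.

4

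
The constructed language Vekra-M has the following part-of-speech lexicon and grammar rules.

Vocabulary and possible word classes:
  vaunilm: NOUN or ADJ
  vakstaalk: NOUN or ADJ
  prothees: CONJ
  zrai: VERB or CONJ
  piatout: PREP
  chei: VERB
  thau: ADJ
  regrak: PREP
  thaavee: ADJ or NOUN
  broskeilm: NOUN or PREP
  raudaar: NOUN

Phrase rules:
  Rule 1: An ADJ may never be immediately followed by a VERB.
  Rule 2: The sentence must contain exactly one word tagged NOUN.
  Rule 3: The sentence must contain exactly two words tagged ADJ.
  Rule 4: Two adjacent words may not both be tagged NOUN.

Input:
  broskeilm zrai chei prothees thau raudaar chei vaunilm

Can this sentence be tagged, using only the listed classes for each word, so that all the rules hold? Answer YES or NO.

Candidates per position — 1:broskeilm {NOUN,PREP}; 2:zrai {VERB,CONJ}; 3:chei {VERB}; 4:prothees {CONJ}; 5:thau {ADJ}; 6:raudaar {NOUN}; 7:chei {VERB}; 8:vaunilm {NOUN,ADJ}.
One satisfying assignment: PREP CONJ VERB CONJ ADJ NOUN VERB ADJ.
Verifying each rule — rule 1 ok; rule 2 ok; rule 3 ok; rule 4 ok.

YES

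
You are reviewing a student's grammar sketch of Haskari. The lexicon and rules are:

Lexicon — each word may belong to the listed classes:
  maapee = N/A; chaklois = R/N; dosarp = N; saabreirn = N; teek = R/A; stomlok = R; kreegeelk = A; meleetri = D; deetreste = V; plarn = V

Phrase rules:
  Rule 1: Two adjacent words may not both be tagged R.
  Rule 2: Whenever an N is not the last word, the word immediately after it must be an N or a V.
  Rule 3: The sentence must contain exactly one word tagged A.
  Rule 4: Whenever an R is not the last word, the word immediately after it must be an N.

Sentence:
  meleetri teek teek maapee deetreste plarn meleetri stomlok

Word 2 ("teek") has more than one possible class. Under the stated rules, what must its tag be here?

A

Candidates per position — 1:meleetri {D}; 2:teek {R,A}; 3:teek {R,A}; 4:maapee {N,A}; 5:deetreste {V}; 6:plarn {V}; 7:meleetri {D}; 8:stomlok {R}.
Position 2: R is ruled out by rule 4; that leaves A.
Position 3: A is ruled out by rule 3; that leaves R.
Position 4: A is ruled out by rule 3; that leaves N.
The unique satisfying tagging is: D A R N V V D R.
Check: rule 1 ok; rule 2 ok; rule 3 ok; rule 4 ok.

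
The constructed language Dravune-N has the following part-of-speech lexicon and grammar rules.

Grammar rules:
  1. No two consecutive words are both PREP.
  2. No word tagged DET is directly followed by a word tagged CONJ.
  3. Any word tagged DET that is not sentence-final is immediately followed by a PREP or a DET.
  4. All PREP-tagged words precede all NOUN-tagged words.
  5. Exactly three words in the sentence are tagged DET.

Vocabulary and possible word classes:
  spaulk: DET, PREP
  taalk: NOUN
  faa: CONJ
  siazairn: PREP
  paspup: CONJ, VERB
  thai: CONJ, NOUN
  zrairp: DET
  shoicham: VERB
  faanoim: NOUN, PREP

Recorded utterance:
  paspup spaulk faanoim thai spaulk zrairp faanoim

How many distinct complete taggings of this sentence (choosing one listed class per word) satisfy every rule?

Candidates per position — 1:paspup {CONJ,VERB}; 2:spaulk {DET,PREP}; 3:faanoim {NOUN,PREP}; 4:thai {CONJ,NOUN}; 5:spaulk {DET,PREP}; 6:zrairp {DET}; 7:faanoim {NOUN,PREP}.
There are 64 candidate sequences in total.
The sequences that satisfy every rule: CONJ DET PREP CONJ DET DET PREP; VERB DET PREP CONJ DET DET PREP.
Count = 2.

2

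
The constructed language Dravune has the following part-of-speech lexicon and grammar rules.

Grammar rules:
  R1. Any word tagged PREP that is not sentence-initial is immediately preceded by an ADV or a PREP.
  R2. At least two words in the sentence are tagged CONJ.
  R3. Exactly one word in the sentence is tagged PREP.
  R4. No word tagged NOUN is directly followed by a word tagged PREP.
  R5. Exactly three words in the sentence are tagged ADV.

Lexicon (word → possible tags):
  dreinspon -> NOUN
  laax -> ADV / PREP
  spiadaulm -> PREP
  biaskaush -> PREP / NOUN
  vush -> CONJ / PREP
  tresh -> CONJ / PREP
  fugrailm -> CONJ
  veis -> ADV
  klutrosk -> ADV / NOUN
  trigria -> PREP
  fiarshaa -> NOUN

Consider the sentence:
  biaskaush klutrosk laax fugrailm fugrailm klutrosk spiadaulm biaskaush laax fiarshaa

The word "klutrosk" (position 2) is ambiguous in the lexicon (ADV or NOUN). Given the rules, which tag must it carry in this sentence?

Candidates per position — 1:biaskaush {PREP,NOUN}; 2:klutrosk {ADV,NOUN}; 3:laax {ADV,PREP}; 4:fugrailm {CONJ}; 5:fugrailm {CONJ}; 6:klutrosk {ADV,NOUN}; 7:spiadaulm {PREP}; 8:biaskaush {PREP,NOUN}; 9:laax {ADV,PREP}; 10:fiarshaa {NOUN}.
Position 1: PREP is ruled out by rule 3; that leaves NOUN.
Position 3: PREP is ruled out by rule 3; that leaves ADV.
Position 6: NOUN is ruled out by rule 1; that leaves ADV.
Position 8: PREP is ruled out by rule 3; that leaves NOUN.
Position 9: PREP is ruled out by rule 1; that leaves ADV.
Position 2: ADV is ruled out by rule 5; that leaves NOUN.
So the tagging must be: NOUN NOUN ADV CONJ CONJ ADV PREP NOUN ADV NOUN.
Rule-by-rule: rule 1 satisfied; rule 2 satisfied; rule 3 satisfied; rule 4 satisfied; rule 5 satisfied.

NOUN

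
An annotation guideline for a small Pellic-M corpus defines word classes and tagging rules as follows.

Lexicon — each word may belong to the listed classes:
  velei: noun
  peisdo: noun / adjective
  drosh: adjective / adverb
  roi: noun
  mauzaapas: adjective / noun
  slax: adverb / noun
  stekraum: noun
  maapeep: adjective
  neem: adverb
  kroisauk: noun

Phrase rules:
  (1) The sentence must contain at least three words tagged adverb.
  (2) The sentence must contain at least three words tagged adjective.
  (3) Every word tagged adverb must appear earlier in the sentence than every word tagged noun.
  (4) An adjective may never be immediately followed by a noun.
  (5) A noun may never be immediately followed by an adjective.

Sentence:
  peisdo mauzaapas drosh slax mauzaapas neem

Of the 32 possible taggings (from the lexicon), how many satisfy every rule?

Candidates per position — 1:peisdo {noun,adjective}; 2:mauzaapas {adjective,noun}; 3:drosh {adjective,adverb}; 4:slax {adverb,noun}; 5:mauzaapas {adjective,noun}; 6:neem {adverb}.
There are 32 candidate sequences in total.
The sequences that satisfy every rule: adjective adjective adverb adverb adjective adverb.
Count = 1.

1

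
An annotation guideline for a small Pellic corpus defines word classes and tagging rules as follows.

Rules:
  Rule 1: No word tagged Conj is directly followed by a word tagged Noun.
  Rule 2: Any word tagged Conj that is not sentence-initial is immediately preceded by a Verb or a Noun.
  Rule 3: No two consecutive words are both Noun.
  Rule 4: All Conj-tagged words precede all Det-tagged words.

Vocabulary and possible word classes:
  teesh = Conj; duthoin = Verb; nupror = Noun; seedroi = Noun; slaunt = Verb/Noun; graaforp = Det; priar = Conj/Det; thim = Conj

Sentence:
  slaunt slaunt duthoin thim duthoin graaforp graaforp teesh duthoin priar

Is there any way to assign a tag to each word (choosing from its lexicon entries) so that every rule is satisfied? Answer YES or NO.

NO

Candidates per position — 1:slaunt {Verb,Noun}; 2:slaunt {Verb,Noun}; 3:duthoin {Verb}; 4:thim {Conj}; 5:duthoin {Verb}; 6:graaforp {Det}; 7:graaforp {Det}; 8:teesh {Conj}; 9:duthoin {Verb}; 10:priar {Conj,Det}.
Rule 2 cannot be satisfied by any choice of tags from the lexicon.
So there is no consistent tagging.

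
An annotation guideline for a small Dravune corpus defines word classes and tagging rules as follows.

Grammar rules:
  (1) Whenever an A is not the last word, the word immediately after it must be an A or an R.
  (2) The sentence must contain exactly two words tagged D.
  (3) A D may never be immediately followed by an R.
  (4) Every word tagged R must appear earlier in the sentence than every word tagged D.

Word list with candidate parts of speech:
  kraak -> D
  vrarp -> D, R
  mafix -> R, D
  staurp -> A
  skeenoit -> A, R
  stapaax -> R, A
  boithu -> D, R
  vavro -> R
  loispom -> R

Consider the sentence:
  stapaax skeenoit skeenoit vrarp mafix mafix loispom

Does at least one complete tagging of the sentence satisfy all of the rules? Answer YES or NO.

NO

Candidates per position — 1:stapaax {R,A}; 2:skeenoit {A,R}; 3:skeenoit {A,R}; 4:vrarp {D,R}; 5:mafix {R,D}; 6:mafix {R,D}; 7:loispom {R}.
Every candidate sequence violates at least one rule; no consistent tagging exists.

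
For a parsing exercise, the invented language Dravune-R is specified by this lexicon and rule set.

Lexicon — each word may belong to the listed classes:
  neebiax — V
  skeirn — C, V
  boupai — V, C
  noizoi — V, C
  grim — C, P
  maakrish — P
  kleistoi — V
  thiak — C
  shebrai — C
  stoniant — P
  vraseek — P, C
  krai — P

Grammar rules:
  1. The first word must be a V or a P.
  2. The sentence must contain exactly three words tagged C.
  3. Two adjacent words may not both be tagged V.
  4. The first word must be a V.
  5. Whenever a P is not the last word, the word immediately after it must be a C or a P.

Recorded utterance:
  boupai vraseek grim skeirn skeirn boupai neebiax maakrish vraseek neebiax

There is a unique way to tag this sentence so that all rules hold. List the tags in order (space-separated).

Candidates per position — 1:boupai {V,C}; 2:vraseek {P,C}; 3:grim {C,P}; 4:skeirn {C,V}; 5:skeirn {C,V}; 6:boupai {V,C}; 7:neebiax {V}; 8:maakrish {P}; 9:vraseek {P,C}; 10:neebiax {V}.
If word 1 were C, no tagging could satisfy rule 1; so word 1 is V.
If word 6 were V, no tagging could satisfy rule 3; so word 6 is C.
If word 9 were P, no tagging could satisfy rule 5; so word 9 is C.
The remaining ambiguous positions (2, 3, 4, 5) are resolved jointly — only one combination satisfies every rule.
The unique satisfying tagging is: V P P C V C V P C V.
Rule-by-rule: rule 1 holds; rule 2 holds; rule 3 holds; rule 4 holds; rule 5 holds.

V P P C V C V P C V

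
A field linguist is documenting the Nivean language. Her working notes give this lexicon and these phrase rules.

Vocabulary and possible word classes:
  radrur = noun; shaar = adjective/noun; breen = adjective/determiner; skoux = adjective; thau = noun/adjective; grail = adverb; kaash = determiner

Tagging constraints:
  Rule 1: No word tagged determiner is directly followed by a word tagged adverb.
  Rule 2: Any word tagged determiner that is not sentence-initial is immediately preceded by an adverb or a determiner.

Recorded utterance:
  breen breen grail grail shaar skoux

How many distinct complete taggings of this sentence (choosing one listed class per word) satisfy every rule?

4

Candidates per position — 1:breen {adjective,determiner}; 2:breen {adjective,determiner}; 3:grail {adverb}; 4:grail {adverb}; 5:shaar {adjective,noun}; 6:skoux {adjective}.
There are 8 candidate sequences in total.
The sequences that satisfy every rule: adjective adjective adverb adverb adjective adjective; adjective adjective adverb adverb noun adjective; determiner adjective adverb adverb adjective adjective; determiner adjective adverb adverb noun adjective.
Count = 4.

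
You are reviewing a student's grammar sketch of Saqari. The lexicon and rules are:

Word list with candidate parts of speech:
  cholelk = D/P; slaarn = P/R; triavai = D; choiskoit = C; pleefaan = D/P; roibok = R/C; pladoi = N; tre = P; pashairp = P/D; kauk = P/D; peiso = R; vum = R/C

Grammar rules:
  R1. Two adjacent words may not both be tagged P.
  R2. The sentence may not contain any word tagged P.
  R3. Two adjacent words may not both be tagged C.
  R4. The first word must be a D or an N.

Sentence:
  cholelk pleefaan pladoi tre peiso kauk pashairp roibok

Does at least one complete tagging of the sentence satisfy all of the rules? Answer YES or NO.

NO

Candidates per position — 1:cholelk {D,P}; 2:pleefaan {D,P}; 3:pladoi {N}; 4:tre {P}; 5:peiso {R}; 6:kauk {P,D}; 7:pashairp {P,D}; 8:roibok {R,C}.
Rule 2 cannot be satisfied by any choice of tags from the lexicon.
So there is no consistent tagging.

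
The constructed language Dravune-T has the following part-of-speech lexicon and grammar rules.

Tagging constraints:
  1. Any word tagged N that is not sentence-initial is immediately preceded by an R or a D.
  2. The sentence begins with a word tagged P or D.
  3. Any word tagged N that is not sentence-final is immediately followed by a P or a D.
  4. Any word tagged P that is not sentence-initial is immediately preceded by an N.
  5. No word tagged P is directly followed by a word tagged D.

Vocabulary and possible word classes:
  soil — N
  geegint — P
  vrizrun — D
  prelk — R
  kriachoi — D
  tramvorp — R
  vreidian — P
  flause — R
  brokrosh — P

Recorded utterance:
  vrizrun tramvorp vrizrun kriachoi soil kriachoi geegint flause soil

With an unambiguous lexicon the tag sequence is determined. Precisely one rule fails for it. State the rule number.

4

Fixed tagging: D R D D N D P R N.
Rule check: R1 pass, R2 pass, R3 pass, R4 fail, R5 pass.
Only rule 4 fails.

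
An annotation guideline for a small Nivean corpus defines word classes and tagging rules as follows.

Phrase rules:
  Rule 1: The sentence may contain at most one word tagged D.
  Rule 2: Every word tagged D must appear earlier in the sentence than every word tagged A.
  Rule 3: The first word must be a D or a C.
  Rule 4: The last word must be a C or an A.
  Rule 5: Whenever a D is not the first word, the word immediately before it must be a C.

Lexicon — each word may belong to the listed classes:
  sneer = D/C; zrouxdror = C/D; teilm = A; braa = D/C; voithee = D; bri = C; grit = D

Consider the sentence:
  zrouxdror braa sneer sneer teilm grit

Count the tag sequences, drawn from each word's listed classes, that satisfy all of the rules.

Candidates per position — 1:zrouxdror {C,D}; 2:braa {D,C}; 3:sneer {D,C}; 4:sneer {D,C}; 5:teilm {A}; 6:grit {D}.
There are 16 candidate sequences in total.
Rule 2 cannot be satisfied by any choice of tags from the lexicon.
So there is no consistent tagging.
Count = 0.

0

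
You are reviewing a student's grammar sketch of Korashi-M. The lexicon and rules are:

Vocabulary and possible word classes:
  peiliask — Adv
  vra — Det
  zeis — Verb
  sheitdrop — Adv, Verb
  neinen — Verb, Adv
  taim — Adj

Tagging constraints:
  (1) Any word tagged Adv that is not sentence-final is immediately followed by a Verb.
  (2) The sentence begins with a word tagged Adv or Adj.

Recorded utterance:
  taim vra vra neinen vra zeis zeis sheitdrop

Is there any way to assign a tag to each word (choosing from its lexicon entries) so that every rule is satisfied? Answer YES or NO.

Candidates per position — 1:taim {Adj}; 2:vra {Det}; 3:vra {Det}; 4:neinen {Verb,Adv}; 5:vra {Det}; 6:zeis {Verb}; 7:zeis {Verb}; 8:sheitdrop {Adv,Verb}.
One satisfying assignment: Adj Det Det Verb Det Verb Verb Verb.
Check: rule 1 holds; rule 2 holds.

YES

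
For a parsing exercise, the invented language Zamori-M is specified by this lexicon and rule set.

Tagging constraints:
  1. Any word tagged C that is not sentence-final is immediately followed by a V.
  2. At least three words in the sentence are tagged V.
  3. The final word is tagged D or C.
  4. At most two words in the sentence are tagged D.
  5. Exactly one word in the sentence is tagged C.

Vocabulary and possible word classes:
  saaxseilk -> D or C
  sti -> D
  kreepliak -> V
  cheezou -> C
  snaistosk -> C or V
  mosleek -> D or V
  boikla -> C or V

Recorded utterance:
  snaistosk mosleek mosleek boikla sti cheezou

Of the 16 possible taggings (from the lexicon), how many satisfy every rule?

3

Candidates per position — 1:snaistosk {C,V}; 2:mosleek {D,V}; 3:mosleek {D,V}; 4:boikla {C,V}; 5:sti {D}; 6:cheezou {C}.
There are 16 candidate sequences in total.
The sequences that satisfy every rule: V D V V D C; V V D V D C; V V V V D C.
Count = 3.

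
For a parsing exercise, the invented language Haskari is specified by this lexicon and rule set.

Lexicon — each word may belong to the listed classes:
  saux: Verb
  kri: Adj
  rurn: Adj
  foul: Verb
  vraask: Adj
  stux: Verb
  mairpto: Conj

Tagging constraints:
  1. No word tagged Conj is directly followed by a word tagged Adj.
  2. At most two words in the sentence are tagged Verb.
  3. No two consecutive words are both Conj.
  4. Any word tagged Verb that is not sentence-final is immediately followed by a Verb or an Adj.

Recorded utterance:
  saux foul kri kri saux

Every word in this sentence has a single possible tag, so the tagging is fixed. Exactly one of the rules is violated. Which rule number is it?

Fixed tagging: Verb Verb Adj Adj Verb.
Rule check: R1 holds, R2 violated, R3 holds, R4 holds.
Only rule 2 fails.

2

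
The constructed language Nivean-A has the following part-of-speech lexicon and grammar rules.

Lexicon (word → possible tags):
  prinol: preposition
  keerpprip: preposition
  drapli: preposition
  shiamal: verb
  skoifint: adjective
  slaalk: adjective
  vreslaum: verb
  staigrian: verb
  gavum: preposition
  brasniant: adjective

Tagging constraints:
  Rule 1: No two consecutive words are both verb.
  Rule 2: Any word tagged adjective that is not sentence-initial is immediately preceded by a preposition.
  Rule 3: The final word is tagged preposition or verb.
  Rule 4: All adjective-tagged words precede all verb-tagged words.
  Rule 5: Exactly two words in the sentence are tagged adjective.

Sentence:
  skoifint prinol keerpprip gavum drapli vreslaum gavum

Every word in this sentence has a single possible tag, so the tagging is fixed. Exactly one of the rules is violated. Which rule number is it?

5

Fixed tagging: adjective preposition preposition preposition preposition verb preposition.
Applying the rules: R1 pass, R2 pass, R3 pass, R4 pass, R5 fail.
Only rule 5 fails.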